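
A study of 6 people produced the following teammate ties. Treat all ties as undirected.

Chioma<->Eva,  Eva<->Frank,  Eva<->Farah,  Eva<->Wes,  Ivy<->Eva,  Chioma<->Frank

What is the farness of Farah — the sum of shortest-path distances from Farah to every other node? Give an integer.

9

Distances from Farah: Chioma:2, Eva:1, Frank:2, Ivy:2, Wes:2.
Sum = 2 + 1 + 2 + 2 + 2 = 9.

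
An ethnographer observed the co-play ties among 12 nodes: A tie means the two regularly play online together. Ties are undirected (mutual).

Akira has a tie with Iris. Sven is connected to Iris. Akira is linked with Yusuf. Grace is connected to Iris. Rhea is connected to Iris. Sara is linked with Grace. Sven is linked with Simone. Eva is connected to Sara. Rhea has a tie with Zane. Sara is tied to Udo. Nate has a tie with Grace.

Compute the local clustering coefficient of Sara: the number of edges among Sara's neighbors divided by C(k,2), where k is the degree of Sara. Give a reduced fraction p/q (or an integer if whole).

0

Sara's neighbors: Eva, Grace, and Udo (k = 3).
Possible neighbor pairs: C(3,2) = 3. Edges among them: none → e = 0.
Clustering(Sara) = 0/3 = 0.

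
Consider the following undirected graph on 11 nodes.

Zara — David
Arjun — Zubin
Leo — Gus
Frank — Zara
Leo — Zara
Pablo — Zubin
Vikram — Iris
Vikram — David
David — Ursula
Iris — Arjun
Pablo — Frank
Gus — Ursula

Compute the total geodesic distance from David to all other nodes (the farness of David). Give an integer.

Distances from David: Arjun:3, Frank:2, Gus:2, Iris:2, Leo:2, Pablo:3, Ursula:1, Vikram:1, Zara:1, Zubin:4.
Sum = 3 + 2 + 2 + 2 + 2 + 3 + 1 + 1 + 1 + 4 = 21.

21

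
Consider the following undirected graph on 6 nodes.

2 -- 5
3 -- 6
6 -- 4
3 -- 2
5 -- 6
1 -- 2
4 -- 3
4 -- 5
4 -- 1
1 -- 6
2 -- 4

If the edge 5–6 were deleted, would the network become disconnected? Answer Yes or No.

No

Even without that edge, 5 still reaches 6 via 5 – 4 – 6, so the network stays connected. Not a bridge.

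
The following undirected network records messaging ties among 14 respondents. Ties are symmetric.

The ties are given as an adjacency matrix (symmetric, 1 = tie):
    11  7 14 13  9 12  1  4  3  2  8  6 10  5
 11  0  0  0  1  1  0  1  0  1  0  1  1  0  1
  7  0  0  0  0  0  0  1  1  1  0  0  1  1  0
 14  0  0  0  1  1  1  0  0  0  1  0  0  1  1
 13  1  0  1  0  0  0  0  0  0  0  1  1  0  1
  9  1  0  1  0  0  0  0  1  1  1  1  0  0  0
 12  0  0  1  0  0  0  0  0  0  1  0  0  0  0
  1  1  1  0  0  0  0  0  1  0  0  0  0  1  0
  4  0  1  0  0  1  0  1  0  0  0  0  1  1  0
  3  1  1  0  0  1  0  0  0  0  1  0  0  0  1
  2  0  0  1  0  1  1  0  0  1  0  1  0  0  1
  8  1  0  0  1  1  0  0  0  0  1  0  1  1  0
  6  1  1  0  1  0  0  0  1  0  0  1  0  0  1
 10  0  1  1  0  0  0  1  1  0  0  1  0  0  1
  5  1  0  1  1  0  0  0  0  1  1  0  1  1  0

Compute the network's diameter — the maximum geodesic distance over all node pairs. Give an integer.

3

Eccentricity of each node (its greatest distance to any other): 1:3, 2:3, 3:2, 4:3, 5:2, 6:3, 7:3, 8:2, 9:2, 10:2, 11:3, 12:3, 13:2, 14:2.
The maximum eccentricity is 3, realized for instance by the pair 11–12 via 11 – 9 – 2 – 12. So the diameter is 3.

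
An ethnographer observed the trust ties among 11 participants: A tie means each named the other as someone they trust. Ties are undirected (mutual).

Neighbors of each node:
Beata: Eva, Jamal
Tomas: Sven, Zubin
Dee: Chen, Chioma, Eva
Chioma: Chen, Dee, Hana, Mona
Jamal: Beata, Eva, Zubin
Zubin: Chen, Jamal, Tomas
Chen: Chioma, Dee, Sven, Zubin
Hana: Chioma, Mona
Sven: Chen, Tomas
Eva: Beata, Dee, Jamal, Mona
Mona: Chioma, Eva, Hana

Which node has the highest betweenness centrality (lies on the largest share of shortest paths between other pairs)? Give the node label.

Chen

Unnormalized betweenness of each node: Beata:0, Chen:85/6, Chioma:26/3, Dee:25/6, Eva:59/6, Hana:0, Jamal:6, Mona:13/3, Sven:7/3, Tomas:4/3, Zubin:55/6.
Chen has the largest value, 85/6, making it the main broker — the node through which the most shortest paths run.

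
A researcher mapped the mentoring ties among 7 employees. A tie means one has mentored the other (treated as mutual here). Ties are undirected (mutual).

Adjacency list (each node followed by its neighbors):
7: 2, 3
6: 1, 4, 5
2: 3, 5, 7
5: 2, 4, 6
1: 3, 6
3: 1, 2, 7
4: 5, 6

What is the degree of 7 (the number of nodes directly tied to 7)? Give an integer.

7 is directly tied to 2 and 3. That is 2 neighbors, so the degree of 7 is 2.

2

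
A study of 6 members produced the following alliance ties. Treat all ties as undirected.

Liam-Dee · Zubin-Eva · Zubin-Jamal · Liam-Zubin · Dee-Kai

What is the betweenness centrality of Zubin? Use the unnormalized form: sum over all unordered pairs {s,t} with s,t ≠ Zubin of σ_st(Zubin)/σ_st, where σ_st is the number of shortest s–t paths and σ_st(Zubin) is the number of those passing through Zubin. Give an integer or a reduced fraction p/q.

Pairs whose geodesics pass through Zubin — Liam–Eva: 1; Liam–Jamal: 1; Kai–Eva: 1; Kai–Jamal: 1; Eva–Dee: 1; Eva–Jamal: 1; Dee–Jamal: 1.
All other pairs contribute 0.
Summing the contributions gives betweenness(Zubin) = 7.

7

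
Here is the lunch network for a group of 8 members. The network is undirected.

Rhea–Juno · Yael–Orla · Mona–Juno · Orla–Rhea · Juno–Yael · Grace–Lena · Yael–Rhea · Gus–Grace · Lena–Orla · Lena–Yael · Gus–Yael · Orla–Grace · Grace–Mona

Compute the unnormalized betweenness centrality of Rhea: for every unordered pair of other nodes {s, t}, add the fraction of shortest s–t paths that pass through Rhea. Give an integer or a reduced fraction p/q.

1/2

Pairs whose geodesics pass through Rhea — Juno–Orla: 1/2.
All other pairs contribute 0.
Summing the contributions gives betweenness(Rhea) = 1/2.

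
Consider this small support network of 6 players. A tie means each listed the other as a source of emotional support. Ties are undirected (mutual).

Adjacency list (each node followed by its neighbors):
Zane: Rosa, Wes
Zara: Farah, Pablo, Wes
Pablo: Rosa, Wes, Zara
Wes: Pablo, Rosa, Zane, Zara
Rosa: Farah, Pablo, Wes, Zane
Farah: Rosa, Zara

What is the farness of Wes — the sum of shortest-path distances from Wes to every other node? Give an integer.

6

Distances from Wes: Farah:2, Pablo:1, Rosa:1, Zane:1, Zara:1.
Sum = 2 + 1 + 1 + 1 + 1 = 6.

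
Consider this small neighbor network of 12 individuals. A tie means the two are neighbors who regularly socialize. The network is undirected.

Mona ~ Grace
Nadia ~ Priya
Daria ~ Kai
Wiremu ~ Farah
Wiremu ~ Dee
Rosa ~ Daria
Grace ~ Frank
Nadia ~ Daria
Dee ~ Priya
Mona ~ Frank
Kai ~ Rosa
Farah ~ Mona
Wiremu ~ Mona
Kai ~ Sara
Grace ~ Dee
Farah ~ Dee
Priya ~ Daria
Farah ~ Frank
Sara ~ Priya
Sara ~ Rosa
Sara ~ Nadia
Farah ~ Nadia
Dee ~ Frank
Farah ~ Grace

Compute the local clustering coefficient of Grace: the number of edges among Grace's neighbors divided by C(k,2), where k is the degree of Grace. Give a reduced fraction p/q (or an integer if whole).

Grace's neighbors: Dee, Farah, Frank, and Mona (k = 4).
Possible neighbor pairs: C(4,2) = 6. Edges among them: Dee–Farah, Dee–Frank, Farah–Frank, Farah–Mona, Frank–Mona → e = 5.
Clustering(Grace) = 5/6.

5/6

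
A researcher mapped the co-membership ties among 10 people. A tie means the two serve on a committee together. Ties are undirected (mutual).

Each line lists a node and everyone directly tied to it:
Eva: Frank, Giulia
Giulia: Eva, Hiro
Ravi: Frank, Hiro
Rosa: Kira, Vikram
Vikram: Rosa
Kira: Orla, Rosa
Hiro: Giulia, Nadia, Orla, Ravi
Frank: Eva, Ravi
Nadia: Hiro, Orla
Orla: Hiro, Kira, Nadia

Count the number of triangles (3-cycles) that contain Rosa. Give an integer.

Rosa's neighbors are Kira and Vikram, but none of them are tied to each other, so no triangle contains Rosa.

0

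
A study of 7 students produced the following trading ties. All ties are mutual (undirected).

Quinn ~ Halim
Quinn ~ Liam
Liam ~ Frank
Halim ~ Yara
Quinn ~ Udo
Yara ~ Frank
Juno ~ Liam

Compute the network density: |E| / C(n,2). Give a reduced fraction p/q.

There are 7 edges and 7 nodes, so the maximum possible is C(7,2) = 21.
Density = 7/21 = 1/3.

1/3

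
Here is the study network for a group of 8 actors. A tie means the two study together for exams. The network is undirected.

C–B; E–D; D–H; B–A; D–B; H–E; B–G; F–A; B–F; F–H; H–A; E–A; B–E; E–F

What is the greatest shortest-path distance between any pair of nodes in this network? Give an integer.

Eccentricity of each node (its greatest distance to any other): A:2, B:2, C:3, D:2, E:2, F:2, G:3, H:3.
The maximum eccentricity is 3, realized for instance by the pair C–H via C – B – D – H. So the diameter is 3.

3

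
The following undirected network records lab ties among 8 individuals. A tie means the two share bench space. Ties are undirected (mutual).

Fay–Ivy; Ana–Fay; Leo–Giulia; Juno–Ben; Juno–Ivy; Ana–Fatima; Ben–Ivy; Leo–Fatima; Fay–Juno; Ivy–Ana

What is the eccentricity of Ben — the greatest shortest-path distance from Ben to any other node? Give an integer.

Distances from Ben: Ana:2, Fatima:3, Fay:2, Giulia:5, Ivy:1, Juno:1, Leo:4.
The largest is 5 (to Giulia), so the eccentricity of Ben is 5.

5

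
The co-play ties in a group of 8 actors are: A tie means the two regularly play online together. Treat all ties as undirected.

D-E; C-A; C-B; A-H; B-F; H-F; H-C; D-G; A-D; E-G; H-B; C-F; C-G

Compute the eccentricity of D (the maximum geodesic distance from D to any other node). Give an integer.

3

Distances from D: A:1, B:3, C:2, E:1, F:3, G:1, H:2.
The largest is 3 (to B and F), so the eccentricity of D is 3.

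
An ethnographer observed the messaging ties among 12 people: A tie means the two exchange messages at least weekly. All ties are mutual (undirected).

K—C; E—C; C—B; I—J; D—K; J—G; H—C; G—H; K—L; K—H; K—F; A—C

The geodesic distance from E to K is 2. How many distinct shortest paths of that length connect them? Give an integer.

1

The shortest distance is 2, and the only length-2 path is E–C–K. So there is exactly 1 shortest path.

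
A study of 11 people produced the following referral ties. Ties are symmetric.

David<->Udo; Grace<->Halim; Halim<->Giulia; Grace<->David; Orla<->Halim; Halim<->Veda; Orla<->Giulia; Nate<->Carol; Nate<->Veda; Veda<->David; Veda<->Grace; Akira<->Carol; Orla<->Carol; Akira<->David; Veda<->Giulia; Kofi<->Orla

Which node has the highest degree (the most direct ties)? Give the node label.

Degrees — Akira:2, Carol:3, David:4, Giulia:3, Grace:3, Halim:4, Kofi:1, Nate:2, Orla:4, Udo:1, Veda:5.
The maximum is 5, attained only by Veda.

Veda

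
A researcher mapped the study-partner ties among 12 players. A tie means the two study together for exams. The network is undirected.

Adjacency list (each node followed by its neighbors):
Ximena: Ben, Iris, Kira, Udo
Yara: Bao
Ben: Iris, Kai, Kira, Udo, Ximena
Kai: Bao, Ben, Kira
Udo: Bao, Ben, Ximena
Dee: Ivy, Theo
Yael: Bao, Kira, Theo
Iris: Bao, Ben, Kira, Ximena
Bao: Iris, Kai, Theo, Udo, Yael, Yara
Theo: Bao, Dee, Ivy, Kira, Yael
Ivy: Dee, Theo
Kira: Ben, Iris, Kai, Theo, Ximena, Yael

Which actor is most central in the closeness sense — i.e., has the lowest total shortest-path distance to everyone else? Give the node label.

Bao

Farness (sum of distances to all others) for each node — Bao:16, Ben:20, Dee:26, Iris:20, Ivy:26, Kai:21, Kira:17, Theo:17, Udo:21, Ximena:21, Yael:19, Yara:26.
The smallest farness is 16, for Bao, so Bao has the highest closeness.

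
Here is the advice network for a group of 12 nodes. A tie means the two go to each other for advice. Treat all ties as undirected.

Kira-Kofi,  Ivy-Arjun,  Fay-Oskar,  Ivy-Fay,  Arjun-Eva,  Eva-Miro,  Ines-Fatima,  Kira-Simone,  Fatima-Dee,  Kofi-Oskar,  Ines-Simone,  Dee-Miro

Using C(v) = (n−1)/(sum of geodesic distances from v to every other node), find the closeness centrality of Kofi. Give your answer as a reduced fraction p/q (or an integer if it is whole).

11/36

Distances from Kofi: Arjun:4, Dee:5, Eva:5, Fatima:4, Fay:2, Ines:3, Ivy:3, Kira:1, Miro:6, Oskar:1, Simone:2. Sum = 36.
n = 12, so closeness = 11/36.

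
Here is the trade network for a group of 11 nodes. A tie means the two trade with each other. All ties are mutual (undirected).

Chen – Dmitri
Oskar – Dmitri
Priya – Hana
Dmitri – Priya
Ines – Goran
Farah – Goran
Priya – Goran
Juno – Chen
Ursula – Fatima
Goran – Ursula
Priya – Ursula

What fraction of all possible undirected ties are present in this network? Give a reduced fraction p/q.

There are 11 edges and 11 nodes, so the maximum possible is C(11,2) = 55.
Density = 11/55 = 1/5.

1/5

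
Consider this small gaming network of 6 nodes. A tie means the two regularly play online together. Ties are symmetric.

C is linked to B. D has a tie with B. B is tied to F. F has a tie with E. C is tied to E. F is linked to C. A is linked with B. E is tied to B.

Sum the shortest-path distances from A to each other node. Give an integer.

Distances from A: B:1, C:2, D:2, E:2, F:2.
Sum = 1 + 2 + 2 + 2 + 2 = 9.

9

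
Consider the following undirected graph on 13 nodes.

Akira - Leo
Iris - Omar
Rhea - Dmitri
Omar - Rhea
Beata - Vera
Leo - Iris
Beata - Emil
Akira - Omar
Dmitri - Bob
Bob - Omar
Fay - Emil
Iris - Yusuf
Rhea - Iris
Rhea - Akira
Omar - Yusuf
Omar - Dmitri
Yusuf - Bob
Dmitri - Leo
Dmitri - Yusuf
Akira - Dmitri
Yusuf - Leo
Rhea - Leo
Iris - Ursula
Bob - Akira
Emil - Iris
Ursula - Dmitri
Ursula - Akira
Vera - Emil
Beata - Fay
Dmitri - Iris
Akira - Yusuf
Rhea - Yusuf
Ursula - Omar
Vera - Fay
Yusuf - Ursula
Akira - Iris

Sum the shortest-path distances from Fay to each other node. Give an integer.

30

Distances from Fay: Akira:3, Beata:1, Bob:4, Dmitri:3, Emil:1, Iris:2, Leo:3, Omar:3, Rhea:3, Ursula:3, Vera:1, Yusuf:3.
Sum = 3 + 1 + 4 + 3 + 1 + 2 + 3 + 3 + 3 + 3 + 1 + 3 = 30.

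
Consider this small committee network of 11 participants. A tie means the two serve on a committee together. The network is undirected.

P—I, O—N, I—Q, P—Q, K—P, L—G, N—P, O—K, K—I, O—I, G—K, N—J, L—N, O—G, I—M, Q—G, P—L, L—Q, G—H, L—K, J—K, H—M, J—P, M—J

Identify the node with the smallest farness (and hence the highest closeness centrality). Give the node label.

Farness (sum of distances to all others) for each node — G:15, H:20, I:15, J:16, K:14, L:16, M:18, N:17, O:16, P:15, Q:16.
The smallest farness is 14, for K, so K has the highest closeness.

K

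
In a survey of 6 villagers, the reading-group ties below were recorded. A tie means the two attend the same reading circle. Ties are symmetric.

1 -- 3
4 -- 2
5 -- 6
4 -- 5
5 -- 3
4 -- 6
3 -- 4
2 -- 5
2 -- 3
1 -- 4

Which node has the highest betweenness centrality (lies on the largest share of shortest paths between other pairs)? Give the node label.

Unnormalized betweenness of each node: 1:0, 2:0, 3:1, 4:3, 5:1, 6:0.
4 has the largest value, 3, making it the main broker — the node through which the most shortest paths run.

4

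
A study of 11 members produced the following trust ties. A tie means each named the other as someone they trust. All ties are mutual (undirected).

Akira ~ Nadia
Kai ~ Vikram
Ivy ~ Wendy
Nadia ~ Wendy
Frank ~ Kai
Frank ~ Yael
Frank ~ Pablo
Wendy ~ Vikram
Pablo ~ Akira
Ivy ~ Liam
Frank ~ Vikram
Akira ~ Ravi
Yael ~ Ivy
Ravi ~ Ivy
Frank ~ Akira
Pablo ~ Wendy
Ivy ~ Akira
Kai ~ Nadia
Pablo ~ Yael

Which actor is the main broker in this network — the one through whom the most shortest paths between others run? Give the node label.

Unnormalized betweenness of each node: Akira:142/15, Frank:112/15, Ivy:13, Kai:7/6, Liam:0, Nadia:79/30, Pablo:2, Ravi:0, Vikram:7/5, Wendy:34/5, Yael:31/15.
Ivy has the largest value, 13, making it the main broker — the node through which the most shortest paths run.

Ivy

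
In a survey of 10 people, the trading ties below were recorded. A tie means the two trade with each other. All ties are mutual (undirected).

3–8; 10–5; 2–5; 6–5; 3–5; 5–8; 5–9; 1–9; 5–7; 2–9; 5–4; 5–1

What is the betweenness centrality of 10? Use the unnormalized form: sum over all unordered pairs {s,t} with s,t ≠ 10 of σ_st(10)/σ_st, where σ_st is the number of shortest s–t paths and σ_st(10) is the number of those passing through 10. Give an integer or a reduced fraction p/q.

0

No shortest path between any pair of other nodes passes through 10.
Summing the contributions gives betweenness(10) = 0.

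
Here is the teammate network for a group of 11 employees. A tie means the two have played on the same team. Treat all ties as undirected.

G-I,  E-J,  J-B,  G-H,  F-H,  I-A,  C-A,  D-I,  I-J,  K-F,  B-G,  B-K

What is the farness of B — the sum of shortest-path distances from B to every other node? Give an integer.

Distances from B: A:3, C:4, D:3, E:2, F:2, G:1, H:2, I:2, J:1, K:1.
Sum = 3 + 4 + 3 + 2 + 2 + 1 + 2 + 2 + 1 + 1 = 21.

21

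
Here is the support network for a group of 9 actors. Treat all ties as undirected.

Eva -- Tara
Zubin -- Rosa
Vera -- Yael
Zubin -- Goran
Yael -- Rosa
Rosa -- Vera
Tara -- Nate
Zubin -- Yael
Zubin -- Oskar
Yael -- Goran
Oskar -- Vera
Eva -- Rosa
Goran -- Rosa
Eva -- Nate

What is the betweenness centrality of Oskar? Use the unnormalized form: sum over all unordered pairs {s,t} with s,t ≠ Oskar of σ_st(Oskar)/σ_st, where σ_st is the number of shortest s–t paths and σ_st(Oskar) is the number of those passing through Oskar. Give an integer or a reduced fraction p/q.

Pairs whose geodesics pass through Oskar — Zubin–Vera: 1/3.
All other pairs contribute 0.
Summing the contributions gives betweenness(Oskar) = 1/3.

1/3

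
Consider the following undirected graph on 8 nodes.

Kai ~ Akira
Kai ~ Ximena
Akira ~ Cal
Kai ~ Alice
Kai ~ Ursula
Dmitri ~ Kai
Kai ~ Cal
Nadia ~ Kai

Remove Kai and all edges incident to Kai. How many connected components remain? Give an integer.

6

Without Kai, the remaining ties split the others into: {Akira, Cal}; {Dmitri}; {Nadia}; {Alice}; {Ximena}; {Ursula}.
That's 6 separate components.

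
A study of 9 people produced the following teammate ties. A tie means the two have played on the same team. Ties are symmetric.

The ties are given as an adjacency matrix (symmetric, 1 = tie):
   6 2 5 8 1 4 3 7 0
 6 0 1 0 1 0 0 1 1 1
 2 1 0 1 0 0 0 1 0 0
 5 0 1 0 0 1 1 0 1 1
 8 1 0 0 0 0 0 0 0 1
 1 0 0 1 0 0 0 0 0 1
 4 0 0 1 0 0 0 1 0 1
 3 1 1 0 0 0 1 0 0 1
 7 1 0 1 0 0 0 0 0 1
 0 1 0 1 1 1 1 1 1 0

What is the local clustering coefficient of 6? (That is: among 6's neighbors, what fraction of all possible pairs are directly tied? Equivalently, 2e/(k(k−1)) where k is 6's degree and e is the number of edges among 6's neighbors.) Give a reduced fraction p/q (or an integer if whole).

2/5

6's neighbors: 0, 2, 3, 7, and 8 (k = 5).
Possible neighbor pairs: C(5,2) = 10. Edges among them: 0–3, 0–7, 0–8, 2–3 → e = 4.
Clustering(6) = 4/10 = 2/5.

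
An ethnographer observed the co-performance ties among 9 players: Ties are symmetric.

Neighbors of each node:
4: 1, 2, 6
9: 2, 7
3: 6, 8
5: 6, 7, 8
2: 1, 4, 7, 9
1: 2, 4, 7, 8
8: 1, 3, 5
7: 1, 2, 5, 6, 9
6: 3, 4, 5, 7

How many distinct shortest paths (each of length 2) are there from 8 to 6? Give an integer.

The shortest distance is 2. The length-2 paths are: 8–5–6; 8–3–6.
That gives 2 distinct shortest paths.

2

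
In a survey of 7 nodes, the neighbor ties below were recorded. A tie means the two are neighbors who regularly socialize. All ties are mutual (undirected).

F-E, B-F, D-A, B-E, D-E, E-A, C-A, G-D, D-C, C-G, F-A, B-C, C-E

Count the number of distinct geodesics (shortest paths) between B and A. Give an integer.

The shortest distance is 2. The length-2 paths are: B–C–A; B–E–A; B–F–A.
That gives 3 distinct shortest paths.

3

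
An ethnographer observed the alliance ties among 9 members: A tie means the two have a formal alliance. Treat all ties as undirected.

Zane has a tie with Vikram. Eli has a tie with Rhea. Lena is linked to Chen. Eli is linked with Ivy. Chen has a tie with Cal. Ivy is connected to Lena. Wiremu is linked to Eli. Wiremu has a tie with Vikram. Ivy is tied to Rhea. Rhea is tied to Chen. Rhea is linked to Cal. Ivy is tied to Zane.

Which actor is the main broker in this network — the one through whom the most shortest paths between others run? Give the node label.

Ivy

Unnormalized betweenness of each node: Cal:0, Chen:3/2, Eli:19/3, Ivy:61/6, Lena:4/3, Rhea:26/3, Vikram:1, Wiremu:7/3, Zane:11/3.
Ivy has the largest value, 61/6, making it the main broker — the node through which the most shortest paths run.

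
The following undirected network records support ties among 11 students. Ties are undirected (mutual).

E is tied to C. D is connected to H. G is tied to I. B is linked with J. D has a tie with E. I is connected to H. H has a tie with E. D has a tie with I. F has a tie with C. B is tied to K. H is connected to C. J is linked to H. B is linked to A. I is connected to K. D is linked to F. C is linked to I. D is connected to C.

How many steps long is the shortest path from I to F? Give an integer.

2

One shortest route is I – D – F, which uses 2 edges, and I and F are not directly tied, so nothing shorter exists. So d(I,F) = 2.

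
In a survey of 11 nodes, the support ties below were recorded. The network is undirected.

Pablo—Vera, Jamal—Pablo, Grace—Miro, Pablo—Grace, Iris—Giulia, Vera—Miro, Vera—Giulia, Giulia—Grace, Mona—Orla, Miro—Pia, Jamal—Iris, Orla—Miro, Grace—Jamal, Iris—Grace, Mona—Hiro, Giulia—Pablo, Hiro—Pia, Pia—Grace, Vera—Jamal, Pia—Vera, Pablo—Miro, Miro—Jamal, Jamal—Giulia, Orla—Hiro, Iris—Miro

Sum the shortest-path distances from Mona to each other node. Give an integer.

Distances from Mona: Giulia:4, Grace:3, Hiro:1, Iris:3, Jamal:3, Miro:2, Orla:1, Pablo:3, Pia:2, Vera:3.
Sum = 4 + 3 + 1 + 3 + 3 + 2 + 1 + 3 + 2 + 3 = 25.

25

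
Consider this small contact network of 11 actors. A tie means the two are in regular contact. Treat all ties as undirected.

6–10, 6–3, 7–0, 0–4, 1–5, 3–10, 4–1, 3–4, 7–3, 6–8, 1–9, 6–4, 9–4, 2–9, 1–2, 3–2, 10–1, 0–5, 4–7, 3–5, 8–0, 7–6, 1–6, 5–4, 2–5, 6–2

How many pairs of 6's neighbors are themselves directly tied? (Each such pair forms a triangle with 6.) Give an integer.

8

6's neighbors: 1, 2, 3, 4, 7, 8, and 10.
Neighbor pairs that are themselves tied: 6–1–2; 6–1–4; 6–1–10; 6–2–3; 6–3–4; 6–3–7; 6–3–10; 6–4–7. Each forms one triangle with 6, for 8 in total.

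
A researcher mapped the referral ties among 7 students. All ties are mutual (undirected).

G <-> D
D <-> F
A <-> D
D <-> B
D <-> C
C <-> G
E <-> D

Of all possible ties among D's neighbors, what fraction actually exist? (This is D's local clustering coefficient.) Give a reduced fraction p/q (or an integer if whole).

1/15

D's neighbors: A, B, C, E, F, and G (k = 6).
Possible neighbor pairs: C(6,2) = 15. Edges among them: C–G → e = 1.
Clustering(D) = 1/15.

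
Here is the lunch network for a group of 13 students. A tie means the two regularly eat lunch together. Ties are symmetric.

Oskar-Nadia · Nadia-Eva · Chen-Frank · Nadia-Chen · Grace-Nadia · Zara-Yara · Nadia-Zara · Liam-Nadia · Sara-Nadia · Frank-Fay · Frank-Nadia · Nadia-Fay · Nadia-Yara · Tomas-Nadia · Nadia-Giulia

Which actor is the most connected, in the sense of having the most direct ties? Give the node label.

Nadia

Degrees — Chen:2, Eva:1, Fay:2, Frank:3, Giulia:1, Grace:1, Liam:1, Nadia:12, Oskar:1, Sara:1, Tomas:1, Yara:2, Zara:2.
The maximum is 12, attained only by Nadia.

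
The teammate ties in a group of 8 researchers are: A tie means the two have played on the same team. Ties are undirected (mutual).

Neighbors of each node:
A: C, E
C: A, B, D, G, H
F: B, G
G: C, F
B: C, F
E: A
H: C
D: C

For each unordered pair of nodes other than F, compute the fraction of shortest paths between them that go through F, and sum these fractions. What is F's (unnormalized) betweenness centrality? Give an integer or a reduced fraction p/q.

Pairs whose geodesics pass through F — B–G: 1/2.
All other pairs contribute 0.
Summing the contributions gives betweenness(F) = 1/2.

1/2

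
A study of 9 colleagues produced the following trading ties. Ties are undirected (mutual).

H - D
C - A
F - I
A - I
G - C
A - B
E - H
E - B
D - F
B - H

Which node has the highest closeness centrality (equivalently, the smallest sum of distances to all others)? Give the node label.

A

Farness (sum of distances to all others) for each node — A:14, B:15, C:19, D:20, E:19, F:19, G:26, H:17, I:17.
The smallest farness is 14, for A, so A has the highest closeness.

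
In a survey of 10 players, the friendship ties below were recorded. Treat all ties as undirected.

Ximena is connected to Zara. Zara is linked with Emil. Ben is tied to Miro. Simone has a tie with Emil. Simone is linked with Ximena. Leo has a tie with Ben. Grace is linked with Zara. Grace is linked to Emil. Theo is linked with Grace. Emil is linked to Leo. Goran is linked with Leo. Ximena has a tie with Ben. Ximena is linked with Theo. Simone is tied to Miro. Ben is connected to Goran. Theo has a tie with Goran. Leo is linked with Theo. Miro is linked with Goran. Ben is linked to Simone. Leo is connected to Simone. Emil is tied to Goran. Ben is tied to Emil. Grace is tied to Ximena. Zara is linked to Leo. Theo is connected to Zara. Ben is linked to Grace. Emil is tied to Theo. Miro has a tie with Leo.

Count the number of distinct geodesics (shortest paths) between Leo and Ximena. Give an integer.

4

The shortest distance is 2. The length-2 paths are: Leo–Ben–Ximena; Leo–Zara–Ximena; Leo–Simone–Ximena; Leo–Theo–Ximena.
That gives 4 distinct shortest paths.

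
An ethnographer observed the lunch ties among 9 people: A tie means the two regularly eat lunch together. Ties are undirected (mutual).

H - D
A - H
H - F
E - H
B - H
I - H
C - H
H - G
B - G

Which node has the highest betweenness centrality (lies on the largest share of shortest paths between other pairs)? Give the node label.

Unnormalized betweenness of each node: A:0, B:0, C:0, D:0, E:0, F:0, G:0, H:27, I:0.
H has the largest value, 27, making it the main broker — the node through which the most shortest paths run.

H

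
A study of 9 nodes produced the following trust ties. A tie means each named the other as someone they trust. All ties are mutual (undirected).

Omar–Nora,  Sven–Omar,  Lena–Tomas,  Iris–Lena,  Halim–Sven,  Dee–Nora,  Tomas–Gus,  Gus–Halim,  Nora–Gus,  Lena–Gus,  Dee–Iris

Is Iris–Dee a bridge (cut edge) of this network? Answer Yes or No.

Even without that edge, Iris still reaches Dee via Iris – Lena – Gus – Nora – Dee, so the network stays connected. Not a bridge.

No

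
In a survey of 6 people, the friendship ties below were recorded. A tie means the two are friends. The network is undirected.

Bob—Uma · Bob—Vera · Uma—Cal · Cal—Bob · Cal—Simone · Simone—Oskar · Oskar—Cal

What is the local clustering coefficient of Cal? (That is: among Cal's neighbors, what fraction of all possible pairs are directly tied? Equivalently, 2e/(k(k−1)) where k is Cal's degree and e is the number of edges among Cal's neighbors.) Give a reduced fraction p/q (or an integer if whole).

Cal's neighbors: Bob, Oskar, Simone, and Uma (k = 4).
Possible neighbor pairs: C(4,2) = 6. Edges among them: Bob–Uma, Oskar–Simone → e = 2.
Clustering(Cal) = 2/6 = 1/3.

1/3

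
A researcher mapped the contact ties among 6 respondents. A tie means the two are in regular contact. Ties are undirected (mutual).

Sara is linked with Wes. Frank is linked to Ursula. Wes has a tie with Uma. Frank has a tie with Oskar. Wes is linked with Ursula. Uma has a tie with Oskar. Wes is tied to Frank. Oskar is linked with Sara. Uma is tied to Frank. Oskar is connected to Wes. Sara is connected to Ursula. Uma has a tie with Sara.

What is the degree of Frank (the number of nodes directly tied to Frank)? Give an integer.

4

Frank is directly tied to Oskar, Uma, Ursula, and Wes. That is 4 neighbors, so the degree of Frank is 4.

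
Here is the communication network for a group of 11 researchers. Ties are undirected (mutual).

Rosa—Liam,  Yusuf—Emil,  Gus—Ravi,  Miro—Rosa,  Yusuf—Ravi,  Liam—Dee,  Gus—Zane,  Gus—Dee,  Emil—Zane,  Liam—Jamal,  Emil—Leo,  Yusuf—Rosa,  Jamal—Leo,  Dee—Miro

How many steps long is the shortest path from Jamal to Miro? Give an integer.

One shortest route is Jamal – Liam – Dee – Miro, which uses 3 edges, and at distance 2 from Jamal we only reach {Dee, Emil, Rosa}, which does not include Miro. So d(Jamal,Miro) = 3.

3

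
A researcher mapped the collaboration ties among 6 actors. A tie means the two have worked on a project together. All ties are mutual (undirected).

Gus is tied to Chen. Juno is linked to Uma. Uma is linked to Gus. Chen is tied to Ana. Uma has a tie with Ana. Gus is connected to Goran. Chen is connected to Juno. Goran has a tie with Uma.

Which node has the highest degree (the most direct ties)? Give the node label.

Uma

Degrees — Ana:2, Chen:3, Goran:2, Gus:3, Juno:2, Uma:4.
The maximum is 4, attained only by Uma.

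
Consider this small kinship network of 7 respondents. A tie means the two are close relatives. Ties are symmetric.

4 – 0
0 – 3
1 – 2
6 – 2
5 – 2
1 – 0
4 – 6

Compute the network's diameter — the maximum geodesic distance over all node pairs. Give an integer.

Eccentricity of each node (its greatest distance to any other): 0:3, 1:2, 2:3, 3:4, 4:3, 5:4, 6:3.
The maximum eccentricity is 4, realized for instance by the pair 3–5 via 3 – 0 – 1 – 2 – 5. So the diameter is 4.

4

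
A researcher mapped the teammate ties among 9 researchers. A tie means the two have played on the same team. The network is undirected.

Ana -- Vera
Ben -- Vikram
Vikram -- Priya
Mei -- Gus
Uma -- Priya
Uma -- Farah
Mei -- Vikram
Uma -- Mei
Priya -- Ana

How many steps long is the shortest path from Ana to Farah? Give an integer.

3

One shortest route is Ana – Priya – Uma – Farah, which uses 3 edges, and at distance 2 from Ana we only reach {Uma, Vikram}, which does not include Farah. So d(Ana,Farah) = 3.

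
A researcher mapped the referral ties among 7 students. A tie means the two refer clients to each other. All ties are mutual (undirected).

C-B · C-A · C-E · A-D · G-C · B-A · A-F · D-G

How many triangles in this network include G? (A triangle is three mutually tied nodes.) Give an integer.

G's neighbors are C and D, but none of them are tied to each other, so no triangle contains G.

0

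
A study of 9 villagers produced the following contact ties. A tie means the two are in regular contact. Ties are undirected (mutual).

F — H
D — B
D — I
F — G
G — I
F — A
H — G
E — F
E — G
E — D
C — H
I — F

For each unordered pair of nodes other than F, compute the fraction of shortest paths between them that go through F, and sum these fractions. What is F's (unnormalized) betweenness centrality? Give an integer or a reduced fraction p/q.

Pairs whose geodesics pass through F — B–H: 2/4; B–C: 2/4; B–A: 2/2; H–D: 2/4; H–E: 1/2; H–A: 1; H–I: 1/2; C–D: 2/4; C–E: 1/2; C–A: 1; C–I: 1/2; D–A: 2/2; G–A: 1; E–A: 1 … (+2 more pairs).
All other pairs contribute 0.
Summing the contributions gives betweenness(F) = 34/3.

34/3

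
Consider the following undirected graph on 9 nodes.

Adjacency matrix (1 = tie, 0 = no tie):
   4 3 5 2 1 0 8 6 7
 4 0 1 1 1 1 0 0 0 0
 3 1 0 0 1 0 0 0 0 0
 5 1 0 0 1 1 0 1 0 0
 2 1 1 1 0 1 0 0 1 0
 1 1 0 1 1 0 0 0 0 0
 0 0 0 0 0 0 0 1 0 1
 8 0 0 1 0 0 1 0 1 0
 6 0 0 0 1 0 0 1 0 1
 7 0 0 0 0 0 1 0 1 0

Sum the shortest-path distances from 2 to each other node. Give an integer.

Distances from 2: 0:3, 1:1, 3:1, 4:1, 5:1, 6:1, 7:2, 8:2.
Sum = 3 + 1 + 1 + 1 + 1 + 1 + 2 + 2 = 12.

12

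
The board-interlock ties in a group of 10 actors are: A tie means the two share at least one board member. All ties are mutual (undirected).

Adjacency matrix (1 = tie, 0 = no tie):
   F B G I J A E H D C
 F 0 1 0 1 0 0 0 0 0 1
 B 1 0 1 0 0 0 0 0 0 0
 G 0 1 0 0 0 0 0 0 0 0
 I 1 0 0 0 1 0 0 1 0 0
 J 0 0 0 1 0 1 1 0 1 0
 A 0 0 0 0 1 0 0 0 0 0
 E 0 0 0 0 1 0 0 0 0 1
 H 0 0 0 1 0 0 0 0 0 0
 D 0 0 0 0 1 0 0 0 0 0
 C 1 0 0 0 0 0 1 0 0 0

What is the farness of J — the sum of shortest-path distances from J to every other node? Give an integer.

Distances from J: A:1, B:3, C:2, D:1, E:1, F:2, G:4, H:2, I:1.
Sum = 1 + 3 + 2 + 1 + 1 + 2 + 4 + 2 + 1 = 17.

17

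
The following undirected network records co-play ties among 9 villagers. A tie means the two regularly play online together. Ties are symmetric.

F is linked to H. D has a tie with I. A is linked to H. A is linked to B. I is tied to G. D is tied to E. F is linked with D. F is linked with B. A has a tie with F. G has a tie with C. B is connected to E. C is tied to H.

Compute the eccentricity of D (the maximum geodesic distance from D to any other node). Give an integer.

3

Distances from D: A:2, B:2, C:3, E:1, F:1, G:2, H:2, I:1.
The largest is 3 (to C), so the eccentricity of D is 3.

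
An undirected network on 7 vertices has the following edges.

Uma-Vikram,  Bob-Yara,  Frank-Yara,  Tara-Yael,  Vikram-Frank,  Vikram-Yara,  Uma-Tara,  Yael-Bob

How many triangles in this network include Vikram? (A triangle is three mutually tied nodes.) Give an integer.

Vikram's neighbors: Frank, Uma, and Yara.
Neighbor pairs that are themselves tied: Vikram–Frank–Yara. Each forms one triangle with Vikram, for 1 in total.

1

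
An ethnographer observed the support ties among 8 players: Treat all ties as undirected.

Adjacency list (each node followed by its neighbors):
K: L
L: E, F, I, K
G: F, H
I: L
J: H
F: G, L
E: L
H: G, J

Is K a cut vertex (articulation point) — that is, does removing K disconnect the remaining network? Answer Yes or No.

Even without K, every remaining node can still reach every other (the residual graph is connected), so K is not a cut vertex.

No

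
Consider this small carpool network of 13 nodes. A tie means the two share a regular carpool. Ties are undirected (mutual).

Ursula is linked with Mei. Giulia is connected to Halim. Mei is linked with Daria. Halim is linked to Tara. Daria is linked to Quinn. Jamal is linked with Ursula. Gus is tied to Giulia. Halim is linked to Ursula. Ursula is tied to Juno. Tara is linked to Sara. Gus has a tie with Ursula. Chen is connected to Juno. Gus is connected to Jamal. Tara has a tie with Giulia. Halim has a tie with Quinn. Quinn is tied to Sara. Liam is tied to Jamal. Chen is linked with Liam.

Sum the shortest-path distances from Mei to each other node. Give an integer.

27

Distances from Mei: Chen:3, Daria:1, Giulia:3, Gus:2, Halim:2, Jamal:2, Juno:2, Liam:3, Quinn:2, Sara:3, Tara:3, Ursula:1.
Sum = 3 + 1 + 3 + 2 + 2 + 2 + 2 + 3 + 2 + 3 + 3 + 1 = 27.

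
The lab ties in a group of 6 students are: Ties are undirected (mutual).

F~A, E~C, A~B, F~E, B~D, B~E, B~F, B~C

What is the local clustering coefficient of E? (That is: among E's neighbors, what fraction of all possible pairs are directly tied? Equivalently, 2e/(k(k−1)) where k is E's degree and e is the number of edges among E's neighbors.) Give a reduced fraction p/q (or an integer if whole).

E's neighbors: B, C, and F (k = 3).
Possible neighbor pairs: C(3,2) = 3. Edges among them: B–C, B–F → e = 2.
Clustering(E) = 2/3.

2/3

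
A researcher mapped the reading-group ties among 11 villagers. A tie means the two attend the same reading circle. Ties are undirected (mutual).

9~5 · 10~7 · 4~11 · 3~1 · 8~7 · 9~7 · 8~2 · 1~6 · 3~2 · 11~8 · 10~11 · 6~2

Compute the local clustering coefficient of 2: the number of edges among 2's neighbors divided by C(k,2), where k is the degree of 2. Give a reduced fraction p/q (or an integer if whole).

0

2's neighbors: 3, 6, and 8 (k = 3).
Possible neighbor pairs: C(3,2) = 3. Edges among them: none → e = 0.
Clustering(2) = 0/3 = 0.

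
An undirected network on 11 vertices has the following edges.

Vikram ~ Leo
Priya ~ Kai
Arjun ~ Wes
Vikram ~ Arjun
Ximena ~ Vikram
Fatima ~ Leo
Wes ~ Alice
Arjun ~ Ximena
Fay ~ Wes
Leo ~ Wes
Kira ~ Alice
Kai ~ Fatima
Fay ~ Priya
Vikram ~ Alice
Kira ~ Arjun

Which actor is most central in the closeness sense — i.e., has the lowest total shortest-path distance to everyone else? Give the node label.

Farness (sum of distances to all others) for each node — Alice:21, Arjun:20, Fatima:24, Fay:22, Kai:29, Kira:27, Leo:19, Priya:27, Vikram:20, Wes:17, Ximena:24.
The smallest farness is 17, for Wes, so Wes has the highest closeness.

Wes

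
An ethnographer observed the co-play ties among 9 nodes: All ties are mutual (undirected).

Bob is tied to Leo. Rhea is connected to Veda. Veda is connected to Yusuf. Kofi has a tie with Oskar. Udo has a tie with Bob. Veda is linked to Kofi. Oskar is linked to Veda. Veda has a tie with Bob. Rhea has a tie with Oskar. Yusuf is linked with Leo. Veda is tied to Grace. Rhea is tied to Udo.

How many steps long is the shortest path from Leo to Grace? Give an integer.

3

One shortest route is Leo – Yusuf – Veda – Grace, which uses 3 edges, and at distance 2 from Leo we only reach {Udo, Veda}, which does not include Grace. So d(Leo,Grace) = 3.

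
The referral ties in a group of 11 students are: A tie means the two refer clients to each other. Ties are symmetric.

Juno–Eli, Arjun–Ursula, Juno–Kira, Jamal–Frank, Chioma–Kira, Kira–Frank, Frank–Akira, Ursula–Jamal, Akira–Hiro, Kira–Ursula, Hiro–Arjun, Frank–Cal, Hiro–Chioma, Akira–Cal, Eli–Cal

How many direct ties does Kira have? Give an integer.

4

Kira is directly tied to Chioma, Frank, Juno, and Ursula. That is 4 neighbors, so the degree of Kira is 4.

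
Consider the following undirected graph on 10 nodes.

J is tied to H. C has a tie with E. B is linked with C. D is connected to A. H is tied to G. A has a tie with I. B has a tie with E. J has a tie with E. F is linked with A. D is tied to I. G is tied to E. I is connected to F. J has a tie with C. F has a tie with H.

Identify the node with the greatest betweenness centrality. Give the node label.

Unnormalized betweenness of each node: A:7/2, B:0, C:13/6, D:0, E:19/3, F:18, G:25/6, H:41/2, I:7/2, J:65/6.
H has the largest value, 41/2, making it the main broker — the node through which the most shortest paths run.

H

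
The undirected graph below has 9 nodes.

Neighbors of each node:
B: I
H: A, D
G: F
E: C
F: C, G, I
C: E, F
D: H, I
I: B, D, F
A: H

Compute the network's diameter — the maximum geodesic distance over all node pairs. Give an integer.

Eccentricity of each node (its greatest distance to any other): A:6, B:4, C:5, D:4, E:6, F:4, G:5, H:5, I:3.
The maximum eccentricity is 6, realized for instance by the pair A–E via A – H – D – I – F – C – E. So the diameter is 6.

6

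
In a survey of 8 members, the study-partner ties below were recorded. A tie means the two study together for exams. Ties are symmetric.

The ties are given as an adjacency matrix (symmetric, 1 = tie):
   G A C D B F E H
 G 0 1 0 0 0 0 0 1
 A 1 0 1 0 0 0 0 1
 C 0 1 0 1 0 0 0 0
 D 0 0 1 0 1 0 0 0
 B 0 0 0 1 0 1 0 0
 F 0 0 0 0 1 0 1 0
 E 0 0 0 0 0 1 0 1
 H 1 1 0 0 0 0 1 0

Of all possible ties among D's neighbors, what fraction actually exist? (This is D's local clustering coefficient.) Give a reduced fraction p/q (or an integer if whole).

0

D's neighbors: B and C (k = 2).
Possible neighbor pairs: C(2,2) = 1. Edges among them: none → e = 0.
Clustering(D) = 0/1.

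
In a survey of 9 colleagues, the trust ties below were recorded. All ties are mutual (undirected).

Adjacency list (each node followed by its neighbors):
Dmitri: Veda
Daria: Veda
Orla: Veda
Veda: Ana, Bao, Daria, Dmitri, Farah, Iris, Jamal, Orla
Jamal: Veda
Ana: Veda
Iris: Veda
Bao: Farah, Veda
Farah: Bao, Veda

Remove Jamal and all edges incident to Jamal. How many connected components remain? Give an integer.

Jamal's neighbors (Veda) remain reachable from one another through other ties, so the rest of the network stays in one piece.

1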